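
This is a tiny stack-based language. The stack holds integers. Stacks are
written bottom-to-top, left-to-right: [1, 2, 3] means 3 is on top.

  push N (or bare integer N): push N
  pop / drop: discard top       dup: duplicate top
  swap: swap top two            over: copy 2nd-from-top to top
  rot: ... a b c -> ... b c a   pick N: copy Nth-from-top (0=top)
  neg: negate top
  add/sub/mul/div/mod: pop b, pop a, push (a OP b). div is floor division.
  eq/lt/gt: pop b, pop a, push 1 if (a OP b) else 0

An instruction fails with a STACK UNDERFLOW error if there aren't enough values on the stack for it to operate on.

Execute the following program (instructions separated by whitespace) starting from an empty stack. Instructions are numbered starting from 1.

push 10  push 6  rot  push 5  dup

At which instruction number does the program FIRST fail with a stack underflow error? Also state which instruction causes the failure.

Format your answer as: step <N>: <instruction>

Answer: step 3: rot

Derivation:
Step 1 ('push 10'): stack = [10], depth = 1
Step 2 ('push 6'): stack = [10, 6], depth = 2
Step 3 ('rot'): needs 3 value(s) but depth is 2 — STACK UNDERFLOW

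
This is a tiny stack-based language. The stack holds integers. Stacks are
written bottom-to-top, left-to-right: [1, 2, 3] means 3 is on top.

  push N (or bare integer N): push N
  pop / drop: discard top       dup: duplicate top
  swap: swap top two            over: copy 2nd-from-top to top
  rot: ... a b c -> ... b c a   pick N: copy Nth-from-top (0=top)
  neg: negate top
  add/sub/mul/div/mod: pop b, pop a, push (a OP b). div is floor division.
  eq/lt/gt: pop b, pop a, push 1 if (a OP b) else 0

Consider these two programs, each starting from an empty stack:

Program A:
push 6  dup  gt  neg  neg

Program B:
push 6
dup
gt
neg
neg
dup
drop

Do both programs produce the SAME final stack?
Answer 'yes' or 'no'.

Program A trace:
  After 'push 6': [6]
  After 'dup': [6, 6]
  After 'gt': [0]
  After 'neg': [0]
  After 'neg': [0]
Program A final stack: [0]

Program B trace:
  After 'push 6': [6]
  After 'dup': [6, 6]
  After 'gt': [0]
  After 'neg': [0]
  After 'neg': [0]
  After 'dup': [0, 0]
  After 'drop': [0]
Program B final stack: [0]
Same: yes

Answer: yes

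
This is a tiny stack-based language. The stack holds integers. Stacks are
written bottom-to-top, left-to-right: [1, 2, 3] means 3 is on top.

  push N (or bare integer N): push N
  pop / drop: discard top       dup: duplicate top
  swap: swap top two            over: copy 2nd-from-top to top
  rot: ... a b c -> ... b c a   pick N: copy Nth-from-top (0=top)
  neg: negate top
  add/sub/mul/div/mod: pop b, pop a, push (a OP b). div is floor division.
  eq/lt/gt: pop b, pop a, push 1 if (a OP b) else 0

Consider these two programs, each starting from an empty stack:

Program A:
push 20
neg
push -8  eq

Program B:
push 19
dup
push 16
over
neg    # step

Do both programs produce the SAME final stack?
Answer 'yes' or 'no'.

Answer: no

Derivation:
Program A trace:
  After 'push 20': [20]
  After 'neg': [-20]
  After 'push -8': [-20, -8]
  After 'eq': [0]
Program A final stack: [0]

Program B trace:
  After 'push 19': [19]
  After 'dup': [19, 19]
  After 'push 16': [19, 19, 16]
  After 'over': [19, 19, 16, 19]
  After 'neg': [19, 19, 16, -19]
Program B final stack: [19, 19, 16, -19]
Same: no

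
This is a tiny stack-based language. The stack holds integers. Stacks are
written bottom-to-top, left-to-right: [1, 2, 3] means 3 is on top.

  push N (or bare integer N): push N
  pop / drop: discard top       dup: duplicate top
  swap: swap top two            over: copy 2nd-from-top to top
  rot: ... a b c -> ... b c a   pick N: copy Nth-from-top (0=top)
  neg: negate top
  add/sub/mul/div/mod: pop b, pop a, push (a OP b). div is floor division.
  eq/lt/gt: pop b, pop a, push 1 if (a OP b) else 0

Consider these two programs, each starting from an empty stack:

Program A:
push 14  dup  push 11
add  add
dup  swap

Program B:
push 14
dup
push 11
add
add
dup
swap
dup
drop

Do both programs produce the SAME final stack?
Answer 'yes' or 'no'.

Program A trace:
  After 'push 14': [14]
  After 'dup': [14, 14]
  After 'push 11': [14, 14, 11]
  After 'add': [14, 25]
  After 'add': [39]
  After 'dup': [39, 39]
  After 'swap': [39, 39]
Program A final stack: [39, 39]

Program B trace:
  After 'push 14': [14]
  After 'dup': [14, 14]
  After 'push 11': [14, 14, 11]
  After 'add': [14, 25]
  After 'add': [39]
  After 'dup': [39, 39]
  After 'swap': [39, 39]
  After 'dup': [39, 39, 39]
  After 'drop': [39, 39]
Program B final stack: [39, 39]
Same: yes

Answer: yes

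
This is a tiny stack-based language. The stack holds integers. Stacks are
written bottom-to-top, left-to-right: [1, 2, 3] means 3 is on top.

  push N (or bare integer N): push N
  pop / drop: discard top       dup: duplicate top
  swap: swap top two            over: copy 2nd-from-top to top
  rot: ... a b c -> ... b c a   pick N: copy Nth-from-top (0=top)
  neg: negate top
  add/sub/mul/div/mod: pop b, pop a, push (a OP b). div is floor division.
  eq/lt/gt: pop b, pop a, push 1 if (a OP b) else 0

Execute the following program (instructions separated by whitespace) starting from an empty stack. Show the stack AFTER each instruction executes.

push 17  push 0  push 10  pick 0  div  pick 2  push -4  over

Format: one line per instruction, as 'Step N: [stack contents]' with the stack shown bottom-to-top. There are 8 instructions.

Step 1: [17]
Step 2: [17, 0]
Step 3: [17, 0, 10]
Step 4: [17, 0, 10, 10]
Step 5: [17, 0, 1]
Step 6: [17, 0, 1, 17]
Step 7: [17, 0, 1, 17, -4]
Step 8: [17, 0, 1, 17, -4, 17]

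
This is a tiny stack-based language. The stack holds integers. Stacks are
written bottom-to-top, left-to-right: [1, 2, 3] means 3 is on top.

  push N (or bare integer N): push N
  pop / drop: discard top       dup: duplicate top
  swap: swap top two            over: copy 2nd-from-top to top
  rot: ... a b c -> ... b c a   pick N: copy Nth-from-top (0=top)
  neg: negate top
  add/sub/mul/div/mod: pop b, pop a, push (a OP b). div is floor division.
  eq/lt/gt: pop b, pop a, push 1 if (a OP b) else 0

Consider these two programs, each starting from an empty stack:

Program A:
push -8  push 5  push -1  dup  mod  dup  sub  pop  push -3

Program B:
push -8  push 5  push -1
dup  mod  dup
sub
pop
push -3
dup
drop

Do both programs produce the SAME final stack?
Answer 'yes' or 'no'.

Answer: yes

Derivation:
Program A trace:
  After 'push -8': [-8]
  After 'push 5': [-8, 5]
  After 'push -1': [-8, 5, -1]
  After 'dup': [-8, 5, -1, -1]
  After 'mod': [-8, 5, 0]
  After 'dup': [-8, 5, 0, 0]
  After 'sub': [-8, 5, 0]
  After 'pop': [-8, 5]
  After 'push -3': [-8, 5, -3]
Program A final stack: [-8, 5, -3]

Program B trace:
  After 'push -8': [-8]
  After 'push 5': [-8, 5]
  After 'push -1': [-8, 5, -1]
  After 'dup': [-8, 5, -1, -1]
  After 'mod': [-8, 5, 0]
  After 'dup': [-8, 5, 0, 0]
  After 'sub': [-8, 5, 0]
  After 'pop': [-8, 5]
  After 'push -3': [-8, 5, -3]
  After 'dup': [-8, 5, -3, -3]
  After 'drop': [-8, 5, -3]
Program B final stack: [-8, 5, -3]
Same: yes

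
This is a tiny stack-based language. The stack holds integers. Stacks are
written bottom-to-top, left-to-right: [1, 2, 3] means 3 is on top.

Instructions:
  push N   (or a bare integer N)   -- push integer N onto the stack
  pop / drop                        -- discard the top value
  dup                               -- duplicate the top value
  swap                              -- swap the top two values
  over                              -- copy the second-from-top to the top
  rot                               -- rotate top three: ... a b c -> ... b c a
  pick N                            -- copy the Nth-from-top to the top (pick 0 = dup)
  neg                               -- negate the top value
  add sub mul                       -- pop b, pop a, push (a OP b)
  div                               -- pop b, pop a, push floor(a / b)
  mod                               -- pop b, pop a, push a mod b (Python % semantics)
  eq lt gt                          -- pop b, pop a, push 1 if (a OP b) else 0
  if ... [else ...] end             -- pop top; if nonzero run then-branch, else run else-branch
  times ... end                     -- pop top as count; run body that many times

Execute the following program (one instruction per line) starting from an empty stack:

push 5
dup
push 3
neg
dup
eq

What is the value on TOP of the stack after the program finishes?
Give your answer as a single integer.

After 'push 5': [5]
After 'dup': [5, 5]
After 'push 3': [5, 5, 3]
After 'neg': [5, 5, -3]
After 'dup': [5, 5, -3, -3]
After 'eq': [5, 5, 1]

Answer: 1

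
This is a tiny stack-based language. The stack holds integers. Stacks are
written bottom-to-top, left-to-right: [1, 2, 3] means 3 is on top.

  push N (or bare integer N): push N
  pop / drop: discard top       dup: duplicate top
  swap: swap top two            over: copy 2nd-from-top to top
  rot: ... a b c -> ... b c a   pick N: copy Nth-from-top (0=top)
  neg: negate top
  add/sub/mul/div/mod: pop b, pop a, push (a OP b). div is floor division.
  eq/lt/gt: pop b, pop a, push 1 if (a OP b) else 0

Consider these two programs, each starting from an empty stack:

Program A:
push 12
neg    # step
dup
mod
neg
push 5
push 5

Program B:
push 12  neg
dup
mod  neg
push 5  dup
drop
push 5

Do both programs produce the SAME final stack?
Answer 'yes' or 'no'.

Answer: yes

Derivation:
Program A trace:
  After 'push 12': [12]
  After 'neg': [-12]
  After 'dup': [-12, -12]
  After 'mod': [0]
  After 'neg': [0]
  After 'push 5': [0, 5]
  After 'push 5': [0, 5, 5]
Program A final stack: [0, 5, 5]

Program B trace:
  After 'push 12': [12]
  After 'neg': [-12]
  After 'dup': [-12, -12]
  After 'mod': [0]
  After 'neg': [0]
  After 'push 5': [0, 5]
  After 'dup': [0, 5, 5]
  After 'drop': [0, 5]
  After 'push 5': [0, 5, 5]
Program B final stack: [0, 5, 5]
Same: yes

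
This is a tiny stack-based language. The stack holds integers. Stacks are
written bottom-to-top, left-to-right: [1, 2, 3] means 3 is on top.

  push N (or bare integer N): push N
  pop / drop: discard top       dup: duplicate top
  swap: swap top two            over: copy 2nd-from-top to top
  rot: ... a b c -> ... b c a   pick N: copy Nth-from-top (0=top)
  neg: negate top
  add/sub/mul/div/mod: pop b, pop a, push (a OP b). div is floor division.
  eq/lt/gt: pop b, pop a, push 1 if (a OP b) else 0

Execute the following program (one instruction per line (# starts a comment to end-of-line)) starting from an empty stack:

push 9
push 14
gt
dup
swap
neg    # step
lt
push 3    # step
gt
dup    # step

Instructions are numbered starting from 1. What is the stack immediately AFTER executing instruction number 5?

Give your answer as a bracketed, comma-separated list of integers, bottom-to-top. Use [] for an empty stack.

Answer: [0, 0]

Derivation:
Step 1 ('push 9'): [9]
Step 2 ('push 14'): [9, 14]
Step 3 ('gt'): [0]
Step 4 ('dup'): [0, 0]
Step 5 ('swap'): [0, 0]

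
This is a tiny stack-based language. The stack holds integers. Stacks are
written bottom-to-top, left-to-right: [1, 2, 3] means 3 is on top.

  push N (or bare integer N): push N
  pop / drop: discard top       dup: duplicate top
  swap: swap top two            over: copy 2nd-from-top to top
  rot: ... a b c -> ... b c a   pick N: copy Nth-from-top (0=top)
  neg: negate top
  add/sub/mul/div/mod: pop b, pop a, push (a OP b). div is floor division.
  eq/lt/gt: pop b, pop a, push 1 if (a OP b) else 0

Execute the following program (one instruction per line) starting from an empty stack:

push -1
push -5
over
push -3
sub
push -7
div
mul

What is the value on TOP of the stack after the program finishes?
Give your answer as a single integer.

After 'push -1': [-1]
After 'push -5': [-1, -5]
After 'over': [-1, -5, -1]
After 'push -3': [-1, -5, -1, -3]
After 'sub': [-1, -5, 2]
After 'push -7': [-1, -5, 2, -7]
After 'div': [-1, -5, -1]
After 'mul': [-1, 5]

Answer: 5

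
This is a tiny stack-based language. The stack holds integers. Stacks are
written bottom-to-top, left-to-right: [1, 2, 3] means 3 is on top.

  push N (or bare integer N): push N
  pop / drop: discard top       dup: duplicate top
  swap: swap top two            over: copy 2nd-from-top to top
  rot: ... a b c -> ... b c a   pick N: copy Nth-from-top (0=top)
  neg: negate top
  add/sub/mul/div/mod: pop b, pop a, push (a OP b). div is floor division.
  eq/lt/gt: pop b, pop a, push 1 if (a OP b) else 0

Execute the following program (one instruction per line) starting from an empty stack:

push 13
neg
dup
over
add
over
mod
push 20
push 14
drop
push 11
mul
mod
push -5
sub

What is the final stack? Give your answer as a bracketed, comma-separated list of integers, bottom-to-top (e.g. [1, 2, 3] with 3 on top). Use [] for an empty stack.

Answer: [-13, 5]

Derivation:
After 'push 13': [13]
After 'neg': [-13]
After 'dup': [-13, -13]
After 'over': [-13, -13, -13]
After 'add': [-13, -26]
After 'over': [-13, -26, -13]
After 'mod': [-13, 0]
After 'push 20': [-13, 0, 20]
After 'push 14': [-13, 0, 20, 14]
After 'drop': [-13, 0, 20]
After 'push 11': [-13, 0, 20, 11]
After 'mul': [-13, 0, 220]
After 'mod': [-13, 0]
After 'push -5': [-13, 0, -5]
After 'sub': [-13, 5]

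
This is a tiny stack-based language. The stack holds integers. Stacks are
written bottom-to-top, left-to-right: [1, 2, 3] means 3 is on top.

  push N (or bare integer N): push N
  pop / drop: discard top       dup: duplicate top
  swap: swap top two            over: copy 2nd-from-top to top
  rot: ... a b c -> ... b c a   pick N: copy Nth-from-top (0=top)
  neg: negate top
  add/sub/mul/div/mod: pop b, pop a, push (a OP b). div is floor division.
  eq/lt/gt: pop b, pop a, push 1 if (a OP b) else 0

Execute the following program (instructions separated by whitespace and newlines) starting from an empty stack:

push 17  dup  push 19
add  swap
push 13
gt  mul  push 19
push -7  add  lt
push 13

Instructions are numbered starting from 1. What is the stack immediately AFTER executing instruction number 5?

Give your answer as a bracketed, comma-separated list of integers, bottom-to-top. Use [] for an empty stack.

Step 1 ('push 17'): [17]
Step 2 ('dup'): [17, 17]
Step 3 ('push 19'): [17, 17, 19]
Step 4 ('add'): [17, 36]
Step 5 ('swap'): [36, 17]

Answer: [36, 17]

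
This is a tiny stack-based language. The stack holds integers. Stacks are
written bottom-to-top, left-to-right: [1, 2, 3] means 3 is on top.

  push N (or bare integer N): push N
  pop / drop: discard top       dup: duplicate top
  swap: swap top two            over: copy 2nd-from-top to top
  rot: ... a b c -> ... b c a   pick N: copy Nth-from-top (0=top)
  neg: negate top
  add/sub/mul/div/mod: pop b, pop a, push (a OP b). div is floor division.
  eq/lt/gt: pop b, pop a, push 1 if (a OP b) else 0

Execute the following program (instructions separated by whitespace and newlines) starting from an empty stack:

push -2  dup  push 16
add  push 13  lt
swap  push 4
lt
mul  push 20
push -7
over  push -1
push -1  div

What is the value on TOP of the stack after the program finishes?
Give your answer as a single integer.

Answer: 1

Derivation:
After 'push -2': [-2]
After 'dup': [-2, -2]
After 'push 16': [-2, -2, 16]
After 'add': [-2, 14]
After 'push 13': [-2, 14, 13]
After 'lt': [-2, 0]
After 'swap': [0, -2]
After 'push 4': [0, -2, 4]
After 'lt': [0, 1]
After 'mul': [0]
After 'push 20': [0, 20]
After 'push -7': [0, 20, -7]
After 'over': [0, 20, -7, 20]
After 'push -1': [0, 20, -7, 20, -1]
After 'push -1': [0, 20, -7, 20, -1, -1]
After 'div': [0, 20, -7, 20, 1]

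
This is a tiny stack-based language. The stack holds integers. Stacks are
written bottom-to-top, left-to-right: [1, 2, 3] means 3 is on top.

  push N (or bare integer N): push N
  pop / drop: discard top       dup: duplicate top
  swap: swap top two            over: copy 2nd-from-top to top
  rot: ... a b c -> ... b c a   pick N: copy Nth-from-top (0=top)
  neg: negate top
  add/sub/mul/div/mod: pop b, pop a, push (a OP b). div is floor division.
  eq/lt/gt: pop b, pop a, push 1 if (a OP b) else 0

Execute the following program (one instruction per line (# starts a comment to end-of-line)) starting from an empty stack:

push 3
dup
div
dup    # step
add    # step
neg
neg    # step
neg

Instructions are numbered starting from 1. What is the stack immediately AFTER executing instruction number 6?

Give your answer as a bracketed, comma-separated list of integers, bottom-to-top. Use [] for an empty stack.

Step 1 ('push 3'): [3]
Step 2 ('dup'): [3, 3]
Step 3 ('div'): [1]
Step 4 ('dup'): [1, 1]
Step 5 ('add'): [2]
Step 6 ('neg'): [-2]

Answer: [-2]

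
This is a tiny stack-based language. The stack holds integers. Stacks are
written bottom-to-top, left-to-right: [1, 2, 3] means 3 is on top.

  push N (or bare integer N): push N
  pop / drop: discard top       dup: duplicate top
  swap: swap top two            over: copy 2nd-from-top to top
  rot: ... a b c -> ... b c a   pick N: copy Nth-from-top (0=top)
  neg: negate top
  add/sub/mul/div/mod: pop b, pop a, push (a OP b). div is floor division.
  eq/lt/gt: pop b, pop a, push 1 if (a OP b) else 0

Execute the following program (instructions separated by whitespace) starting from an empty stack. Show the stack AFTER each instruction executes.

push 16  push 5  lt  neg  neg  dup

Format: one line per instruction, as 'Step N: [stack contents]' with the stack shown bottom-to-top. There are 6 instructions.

Step 1: [16]
Step 2: [16, 5]
Step 3: [0]
Step 4: [0]
Step 5: [0]
Step 6: [0, 0]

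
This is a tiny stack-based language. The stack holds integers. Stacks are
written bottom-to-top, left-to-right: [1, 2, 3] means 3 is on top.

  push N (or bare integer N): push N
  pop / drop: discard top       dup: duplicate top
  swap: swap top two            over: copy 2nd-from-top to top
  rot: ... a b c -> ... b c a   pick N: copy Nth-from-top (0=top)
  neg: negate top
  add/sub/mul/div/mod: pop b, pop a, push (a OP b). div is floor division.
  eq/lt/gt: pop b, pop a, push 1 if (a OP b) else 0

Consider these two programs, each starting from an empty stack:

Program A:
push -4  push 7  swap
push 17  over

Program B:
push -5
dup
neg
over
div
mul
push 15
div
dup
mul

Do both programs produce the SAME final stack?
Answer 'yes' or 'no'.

Answer: no

Derivation:
Program A trace:
  After 'push -4': [-4]
  After 'push 7': [-4, 7]
  After 'swap': [7, -4]
  After 'push 17': [7, -4, 17]
  After 'over': [7, -4, 17, -4]
Program A final stack: [7, -4, 17, -4]

Program B trace:
  After 'push -5': [-5]
  After 'dup': [-5, -5]
  After 'neg': [-5, 5]
  After 'over': [-5, 5, -5]
  After 'div': [-5, -1]
  After 'mul': [5]
  After 'push 15': [5, 15]
  After 'div': [0]
  After 'dup': [0, 0]
  After 'mul': [0]
Program B final stack: [0]
Same: no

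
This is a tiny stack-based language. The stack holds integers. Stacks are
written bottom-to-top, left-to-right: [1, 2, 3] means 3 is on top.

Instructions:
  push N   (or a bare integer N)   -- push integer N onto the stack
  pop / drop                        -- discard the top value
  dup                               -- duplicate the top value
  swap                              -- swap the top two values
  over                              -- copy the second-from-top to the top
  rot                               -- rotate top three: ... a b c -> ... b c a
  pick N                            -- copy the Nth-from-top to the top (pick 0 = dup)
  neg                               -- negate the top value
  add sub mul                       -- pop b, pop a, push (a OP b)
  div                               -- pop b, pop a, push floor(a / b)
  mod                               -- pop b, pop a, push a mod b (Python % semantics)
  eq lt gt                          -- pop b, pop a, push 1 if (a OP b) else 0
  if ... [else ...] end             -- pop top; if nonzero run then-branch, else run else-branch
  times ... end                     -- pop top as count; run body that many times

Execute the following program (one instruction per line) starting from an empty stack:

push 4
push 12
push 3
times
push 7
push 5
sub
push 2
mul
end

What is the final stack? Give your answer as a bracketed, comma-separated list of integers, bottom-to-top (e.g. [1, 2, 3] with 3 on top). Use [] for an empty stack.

After 'push 4': [4]
After 'push 12': [4, 12]
After 'push 3': [4, 12, 3]
After 'times': [4, 12]
After 'push 7': [4, 12, 7]
After 'push 5': [4, 12, 7, 5]
After 'sub': [4, 12, 2]
After 'push 2': [4, 12, 2, 2]
After 'mul': [4, 12, 4]
After 'push 7': [4, 12, 4, 7]
After 'push 5': [4, 12, 4, 7, 5]
After 'sub': [4, 12, 4, 2]
After 'push 2': [4, 12, 4, 2, 2]
After 'mul': [4, 12, 4, 4]
After 'push 7': [4, 12, 4, 4, 7]
After 'push 5': [4, 12, 4, 4, 7, 5]
After 'sub': [4, 12, 4, 4, 2]
After 'push 2': [4, 12, 4, 4, 2, 2]
After 'mul': [4, 12, 4, 4, 4]

Answer: [4, 12, 4, 4, 4]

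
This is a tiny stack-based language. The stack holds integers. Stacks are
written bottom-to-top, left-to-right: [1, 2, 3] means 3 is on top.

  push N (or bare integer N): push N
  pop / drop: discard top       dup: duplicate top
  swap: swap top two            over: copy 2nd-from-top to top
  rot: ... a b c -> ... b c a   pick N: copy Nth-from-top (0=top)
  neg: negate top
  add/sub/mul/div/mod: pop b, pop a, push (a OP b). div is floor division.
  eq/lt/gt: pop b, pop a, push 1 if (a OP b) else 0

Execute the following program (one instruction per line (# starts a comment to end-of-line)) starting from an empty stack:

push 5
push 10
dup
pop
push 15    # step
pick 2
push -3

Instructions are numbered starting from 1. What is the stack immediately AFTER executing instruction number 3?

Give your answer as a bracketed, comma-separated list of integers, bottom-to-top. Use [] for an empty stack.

Step 1 ('push 5'): [5]
Step 2 ('push 10'): [5, 10]
Step 3 ('dup'): [5, 10, 10]

Answer: [5, 10, 10]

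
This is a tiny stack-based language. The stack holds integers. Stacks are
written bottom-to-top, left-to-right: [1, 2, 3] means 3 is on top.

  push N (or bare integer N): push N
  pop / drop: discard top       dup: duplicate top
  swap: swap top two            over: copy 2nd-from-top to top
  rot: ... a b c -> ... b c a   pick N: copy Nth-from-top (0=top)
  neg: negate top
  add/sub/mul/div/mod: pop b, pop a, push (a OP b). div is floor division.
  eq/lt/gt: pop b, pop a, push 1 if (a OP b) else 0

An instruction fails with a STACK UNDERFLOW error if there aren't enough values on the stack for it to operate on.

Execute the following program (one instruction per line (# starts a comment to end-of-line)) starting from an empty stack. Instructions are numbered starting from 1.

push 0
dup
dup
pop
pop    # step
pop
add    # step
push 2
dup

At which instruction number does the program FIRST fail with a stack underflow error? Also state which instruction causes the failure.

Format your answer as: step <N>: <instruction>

Step 1 ('push 0'): stack = [0], depth = 1
Step 2 ('dup'): stack = [0, 0], depth = 2
Step 3 ('dup'): stack = [0, 0, 0], depth = 3
Step 4 ('pop'): stack = [0, 0], depth = 2
Step 5 ('pop'): stack = [0], depth = 1
Step 6 ('pop'): stack = [], depth = 0
Step 7 ('add'): needs 2 value(s) but depth is 0 — STACK UNDERFLOW

Answer: step 7: add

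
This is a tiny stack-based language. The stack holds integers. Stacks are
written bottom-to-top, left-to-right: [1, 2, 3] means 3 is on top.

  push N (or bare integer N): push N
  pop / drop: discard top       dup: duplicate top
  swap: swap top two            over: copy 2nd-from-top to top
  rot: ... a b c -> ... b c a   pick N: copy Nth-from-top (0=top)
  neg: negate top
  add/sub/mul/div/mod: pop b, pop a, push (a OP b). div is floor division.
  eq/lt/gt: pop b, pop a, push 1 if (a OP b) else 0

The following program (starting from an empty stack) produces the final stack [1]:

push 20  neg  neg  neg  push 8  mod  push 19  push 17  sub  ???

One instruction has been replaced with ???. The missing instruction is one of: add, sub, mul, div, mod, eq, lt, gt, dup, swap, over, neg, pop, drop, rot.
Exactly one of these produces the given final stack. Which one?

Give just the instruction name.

Answer: gt

Derivation:
Stack before ???: [4, 2]
Stack after ???:  [1]
The instruction that transforms [4, 2] -> [1] is: gt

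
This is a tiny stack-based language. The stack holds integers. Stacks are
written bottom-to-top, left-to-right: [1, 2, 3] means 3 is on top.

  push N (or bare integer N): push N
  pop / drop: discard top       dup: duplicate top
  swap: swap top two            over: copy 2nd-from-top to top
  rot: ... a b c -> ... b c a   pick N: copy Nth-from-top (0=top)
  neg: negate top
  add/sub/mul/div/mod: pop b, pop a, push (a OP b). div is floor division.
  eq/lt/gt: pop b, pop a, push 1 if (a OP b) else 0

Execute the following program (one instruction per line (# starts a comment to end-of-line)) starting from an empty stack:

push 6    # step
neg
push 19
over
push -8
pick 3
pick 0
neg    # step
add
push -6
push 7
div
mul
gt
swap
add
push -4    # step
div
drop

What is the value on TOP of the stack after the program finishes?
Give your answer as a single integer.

After 'push 6': [6]
After 'neg': [-6]
After 'push 19': [-6, 19]
After 'over': [-6, 19, -6]
After 'push -8': [-6, 19, -6, -8]
After 'pick 3': [-6, 19, -6, -8, -6]
After 'pick 0': [-6, 19, -6, -8, -6, -6]
After 'neg': [-6, 19, -6, -8, -6, 6]
After 'add': [-6, 19, -6, -8, 0]
After 'push -6': [-6, 19, -6, -8, 0, -6]
After 'push 7': [-6, 19, -6, -8, 0, -6, 7]
After 'div': [-6, 19, -6, -8, 0, -1]
After 'mul': [-6, 19, -6, -8, 0]
After 'gt': [-6, 19, -6, 0]
After 'swap': [-6, 19, 0, -6]
After 'add': [-6, 19, -6]
After 'push -4': [-6, 19, -6, -4]
After 'div': [-6, 19, 1]
After 'drop': [-6, 19]

Answer: 19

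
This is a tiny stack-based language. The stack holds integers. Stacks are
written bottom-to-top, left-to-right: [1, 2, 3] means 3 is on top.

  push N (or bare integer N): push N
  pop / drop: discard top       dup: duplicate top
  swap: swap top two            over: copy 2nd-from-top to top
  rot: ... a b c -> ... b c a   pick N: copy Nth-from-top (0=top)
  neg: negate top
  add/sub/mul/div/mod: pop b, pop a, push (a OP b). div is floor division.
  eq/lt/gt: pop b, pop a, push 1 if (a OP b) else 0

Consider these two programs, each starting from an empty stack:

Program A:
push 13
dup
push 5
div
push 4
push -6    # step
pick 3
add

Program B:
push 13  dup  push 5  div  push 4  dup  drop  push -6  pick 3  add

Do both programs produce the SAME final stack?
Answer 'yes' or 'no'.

Answer: yes

Derivation:
Program A trace:
  After 'push 13': [13]
  After 'dup': [13, 13]
  After 'push 5': [13, 13, 5]
  After 'div': [13, 2]
  After 'push 4': [13, 2, 4]
  After 'push -6': [13, 2, 4, -6]
  After 'pick 3': [13, 2, 4, -6, 13]
  After 'add': [13, 2, 4, 7]
Program A final stack: [13, 2, 4, 7]

Program B trace:
  After 'push 13': [13]
  After 'dup': [13, 13]
  After 'push 5': [13, 13, 5]
  After 'div': [13, 2]
  After 'push 4': [13, 2, 4]
  After 'dup': [13, 2, 4, 4]
  After 'drop': [13, 2, 4]
  After 'push -6': [13, 2, 4, -6]
  After 'pick 3': [13, 2, 4, -6, 13]
  After 'add': [13, 2, 4, 7]
Program B final stack: [13, 2, 4, 7]
Same: yes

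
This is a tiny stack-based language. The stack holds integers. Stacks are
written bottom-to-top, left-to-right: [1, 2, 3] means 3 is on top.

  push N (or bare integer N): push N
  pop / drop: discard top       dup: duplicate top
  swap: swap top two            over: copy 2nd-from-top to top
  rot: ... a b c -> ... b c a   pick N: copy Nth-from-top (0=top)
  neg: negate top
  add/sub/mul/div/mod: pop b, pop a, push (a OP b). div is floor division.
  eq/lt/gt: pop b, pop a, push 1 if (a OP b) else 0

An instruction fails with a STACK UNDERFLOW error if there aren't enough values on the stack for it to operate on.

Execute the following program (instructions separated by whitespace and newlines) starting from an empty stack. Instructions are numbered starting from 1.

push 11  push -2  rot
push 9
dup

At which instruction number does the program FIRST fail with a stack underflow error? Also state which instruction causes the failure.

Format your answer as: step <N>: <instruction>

Answer: step 3: rot

Derivation:
Step 1 ('push 11'): stack = [11], depth = 1
Step 2 ('push -2'): stack = [11, -2], depth = 2
Step 3 ('rot'): needs 3 value(s) but depth is 2 — STACK UNDERFLOW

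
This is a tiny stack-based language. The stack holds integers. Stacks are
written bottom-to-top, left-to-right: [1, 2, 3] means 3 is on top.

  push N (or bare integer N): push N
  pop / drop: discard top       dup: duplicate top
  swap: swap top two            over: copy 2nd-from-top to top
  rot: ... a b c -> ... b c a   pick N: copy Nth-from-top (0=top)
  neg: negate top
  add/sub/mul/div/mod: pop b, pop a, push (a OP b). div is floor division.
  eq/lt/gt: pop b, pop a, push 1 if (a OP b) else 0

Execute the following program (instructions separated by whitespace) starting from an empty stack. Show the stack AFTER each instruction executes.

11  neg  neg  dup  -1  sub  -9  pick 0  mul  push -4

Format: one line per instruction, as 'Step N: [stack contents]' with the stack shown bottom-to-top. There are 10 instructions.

Step 1: [11]
Step 2: [-11]
Step 3: [11]
Step 4: [11, 11]
Step 5: [11, 11, -1]
Step 6: [11, 12]
Step 7: [11, 12, -9]
Step 8: [11, 12, -9, -9]
Step 9: [11, 12, 81]
Step 10: [11, 12, 81, -4]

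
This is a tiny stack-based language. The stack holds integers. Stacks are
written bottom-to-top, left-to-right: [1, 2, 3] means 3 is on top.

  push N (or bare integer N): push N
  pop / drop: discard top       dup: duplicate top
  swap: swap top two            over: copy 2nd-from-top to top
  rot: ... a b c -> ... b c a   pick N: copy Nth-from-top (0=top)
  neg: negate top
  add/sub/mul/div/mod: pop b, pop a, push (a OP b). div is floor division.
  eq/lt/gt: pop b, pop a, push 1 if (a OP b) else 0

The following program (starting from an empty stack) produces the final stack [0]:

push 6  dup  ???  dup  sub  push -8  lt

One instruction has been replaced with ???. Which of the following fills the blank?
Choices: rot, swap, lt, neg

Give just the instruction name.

Stack before ???: [6, 6]
Stack after ???:  [0]
Checking each choice:
  rot: stack underflow (need 3, have 2)
  swap: produces [6, 0]
  lt: MATCH
  neg: produces [6, 0]


Answer: lt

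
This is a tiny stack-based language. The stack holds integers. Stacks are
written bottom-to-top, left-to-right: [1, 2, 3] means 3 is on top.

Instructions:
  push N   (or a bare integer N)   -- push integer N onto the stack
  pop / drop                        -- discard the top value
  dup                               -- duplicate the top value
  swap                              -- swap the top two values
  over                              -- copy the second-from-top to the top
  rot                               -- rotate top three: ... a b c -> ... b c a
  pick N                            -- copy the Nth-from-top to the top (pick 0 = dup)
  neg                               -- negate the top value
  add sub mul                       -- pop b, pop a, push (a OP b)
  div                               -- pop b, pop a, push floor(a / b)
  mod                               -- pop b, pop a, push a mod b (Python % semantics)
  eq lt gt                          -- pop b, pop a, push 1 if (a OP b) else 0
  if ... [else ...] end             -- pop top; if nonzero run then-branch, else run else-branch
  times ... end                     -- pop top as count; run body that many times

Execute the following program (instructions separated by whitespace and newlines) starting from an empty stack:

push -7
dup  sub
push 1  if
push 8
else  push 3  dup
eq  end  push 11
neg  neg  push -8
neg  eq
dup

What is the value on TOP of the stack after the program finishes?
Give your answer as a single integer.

Answer: 0

Derivation:
After 'push -7': [-7]
After 'dup': [-7, -7]
After 'sub': [0]
After 'push 1': [0, 1]
After 'if': [0]
After 'push 8': [0, 8]
After 'push 11': [0, 8, 11]
After 'neg': [0, 8, -11]
After 'neg': [0, 8, 11]
After 'push -8': [0, 8, 11, -8]
After 'neg': [0, 8, 11, 8]
After 'eq': [0, 8, 0]
After 'dup': [0, 8, 0, 0]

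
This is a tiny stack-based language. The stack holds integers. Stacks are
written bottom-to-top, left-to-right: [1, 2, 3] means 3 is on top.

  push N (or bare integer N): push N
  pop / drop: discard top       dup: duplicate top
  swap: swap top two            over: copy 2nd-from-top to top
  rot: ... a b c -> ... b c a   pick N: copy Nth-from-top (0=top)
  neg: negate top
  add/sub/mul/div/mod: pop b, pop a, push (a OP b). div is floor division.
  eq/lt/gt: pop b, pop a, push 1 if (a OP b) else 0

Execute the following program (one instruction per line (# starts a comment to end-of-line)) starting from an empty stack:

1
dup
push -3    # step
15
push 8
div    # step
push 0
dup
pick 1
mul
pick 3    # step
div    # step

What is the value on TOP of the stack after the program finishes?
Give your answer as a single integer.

Answer: 0

Derivation:
After 'push 1': [1]
After 'dup': [1, 1]
After 'push -3': [1, 1, -3]
After 'push 15': [1, 1, -3, 15]
After 'push 8': [1, 1, -3, 15, 8]
After 'div': [1, 1, -3, 1]
After 'push 0': [1, 1, -3, 1, 0]
After 'dup': [1, 1, -3, 1, 0, 0]
After 'pick 1': [1, 1, -3, 1, 0, 0, 0]
After 'mul': [1, 1, -3, 1, 0, 0]
After 'pick 3': [1, 1, -3, 1, 0, 0, -3]
After 'div': [1, 1, -3, 1, 0, 0]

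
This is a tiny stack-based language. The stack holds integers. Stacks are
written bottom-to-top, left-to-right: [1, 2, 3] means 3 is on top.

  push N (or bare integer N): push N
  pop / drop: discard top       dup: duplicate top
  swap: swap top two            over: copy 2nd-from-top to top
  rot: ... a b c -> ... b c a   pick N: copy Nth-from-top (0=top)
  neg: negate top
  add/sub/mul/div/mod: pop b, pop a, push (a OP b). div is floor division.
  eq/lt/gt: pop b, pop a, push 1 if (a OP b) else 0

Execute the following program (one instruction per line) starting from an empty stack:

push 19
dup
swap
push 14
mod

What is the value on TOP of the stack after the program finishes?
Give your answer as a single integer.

Answer: 5

Derivation:
After 'push 19': [19]
After 'dup': [19, 19]
After 'swap': [19, 19]
After 'push 14': [19, 19, 14]
After 'mod': [19, 5]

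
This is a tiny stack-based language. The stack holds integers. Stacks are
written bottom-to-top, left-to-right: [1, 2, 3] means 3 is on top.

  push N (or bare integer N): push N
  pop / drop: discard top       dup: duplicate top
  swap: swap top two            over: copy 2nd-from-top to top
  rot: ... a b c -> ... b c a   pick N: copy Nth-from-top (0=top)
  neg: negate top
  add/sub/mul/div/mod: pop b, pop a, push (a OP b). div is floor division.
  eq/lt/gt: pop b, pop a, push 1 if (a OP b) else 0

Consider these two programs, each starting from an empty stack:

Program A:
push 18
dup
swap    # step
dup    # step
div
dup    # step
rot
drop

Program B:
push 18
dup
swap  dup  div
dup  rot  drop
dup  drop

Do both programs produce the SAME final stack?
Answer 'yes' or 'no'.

Answer: yes

Derivation:
Program A trace:
  After 'push 18': [18]
  After 'dup': [18, 18]
  After 'swap': [18, 18]
  After 'dup': [18, 18, 18]
  After 'div': [18, 1]
  After 'dup': [18, 1, 1]
  After 'rot': [1, 1, 18]
  After 'drop': [1, 1]
Program A final stack: [1, 1]

Program B trace:
  After 'push 18': [18]
  After 'dup': [18, 18]
  After 'swap': [18, 18]
  After 'dup': [18, 18, 18]
  After 'div': [18, 1]
  After 'dup': [18, 1, 1]
  After 'rot': [1, 1, 18]
  After 'drop': [1, 1]
  After 'dup': [1, 1, 1]
  After 'drop': [1, 1]
Program B final stack: [1, 1]
Same: yes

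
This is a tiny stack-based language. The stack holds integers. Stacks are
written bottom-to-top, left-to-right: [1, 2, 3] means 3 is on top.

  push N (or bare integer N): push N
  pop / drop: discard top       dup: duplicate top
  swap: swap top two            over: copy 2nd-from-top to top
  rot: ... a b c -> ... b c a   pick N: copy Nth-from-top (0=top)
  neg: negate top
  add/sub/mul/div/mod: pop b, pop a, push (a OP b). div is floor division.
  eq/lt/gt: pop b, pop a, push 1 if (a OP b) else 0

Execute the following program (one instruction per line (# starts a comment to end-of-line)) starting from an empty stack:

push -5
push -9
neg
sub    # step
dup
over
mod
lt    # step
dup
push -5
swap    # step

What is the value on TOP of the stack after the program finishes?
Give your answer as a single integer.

After 'push -5': [-5]
After 'push -9': [-5, -9]
After 'neg': [-5, 9]
After 'sub': [-14]
After 'dup': [-14, -14]
After 'over': [-14, -14, -14]
After 'mod': [-14, 0]
After 'lt': [1]
After 'dup': [1, 1]
After 'push -5': [1, 1, -5]
After 'swap': [1, -5, 1]

Answer: 1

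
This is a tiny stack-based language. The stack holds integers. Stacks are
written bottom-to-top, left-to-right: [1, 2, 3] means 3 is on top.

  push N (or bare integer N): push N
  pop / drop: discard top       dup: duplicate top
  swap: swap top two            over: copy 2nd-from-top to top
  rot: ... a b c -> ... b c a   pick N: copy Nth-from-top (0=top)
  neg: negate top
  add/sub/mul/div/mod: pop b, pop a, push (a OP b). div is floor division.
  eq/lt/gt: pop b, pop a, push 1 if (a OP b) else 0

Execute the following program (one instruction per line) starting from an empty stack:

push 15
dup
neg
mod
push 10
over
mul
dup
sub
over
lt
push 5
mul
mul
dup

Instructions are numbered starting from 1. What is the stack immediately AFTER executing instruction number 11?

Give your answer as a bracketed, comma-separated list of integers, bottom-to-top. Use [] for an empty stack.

Step 1 ('push 15'): [15]
Step 2 ('dup'): [15, 15]
Step 3 ('neg'): [15, -15]
Step 4 ('mod'): [0]
Step 5 ('push 10'): [0, 10]
Step 6 ('over'): [0, 10, 0]
Step 7 ('mul'): [0, 0]
Step 8 ('dup'): [0, 0, 0]
Step 9 ('sub'): [0, 0]
Step 10 ('over'): [0, 0, 0]
Step 11 ('lt'): [0, 0]

Answer: [0, 0]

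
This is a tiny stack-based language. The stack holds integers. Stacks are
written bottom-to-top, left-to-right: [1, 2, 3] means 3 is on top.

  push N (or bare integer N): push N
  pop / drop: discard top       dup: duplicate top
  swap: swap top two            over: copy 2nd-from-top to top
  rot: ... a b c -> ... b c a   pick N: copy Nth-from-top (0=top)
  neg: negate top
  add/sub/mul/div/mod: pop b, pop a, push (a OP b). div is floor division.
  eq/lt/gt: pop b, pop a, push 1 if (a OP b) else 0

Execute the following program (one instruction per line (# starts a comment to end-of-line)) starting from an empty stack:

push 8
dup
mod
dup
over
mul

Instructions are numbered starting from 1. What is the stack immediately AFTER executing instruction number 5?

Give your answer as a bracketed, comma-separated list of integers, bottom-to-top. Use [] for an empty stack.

Answer: [0, 0, 0]

Derivation:
Step 1 ('push 8'): [8]
Step 2 ('dup'): [8, 8]
Step 3 ('mod'): [0]
Step 4 ('dup'): [0, 0]
Step 5 ('over'): [0, 0, 0]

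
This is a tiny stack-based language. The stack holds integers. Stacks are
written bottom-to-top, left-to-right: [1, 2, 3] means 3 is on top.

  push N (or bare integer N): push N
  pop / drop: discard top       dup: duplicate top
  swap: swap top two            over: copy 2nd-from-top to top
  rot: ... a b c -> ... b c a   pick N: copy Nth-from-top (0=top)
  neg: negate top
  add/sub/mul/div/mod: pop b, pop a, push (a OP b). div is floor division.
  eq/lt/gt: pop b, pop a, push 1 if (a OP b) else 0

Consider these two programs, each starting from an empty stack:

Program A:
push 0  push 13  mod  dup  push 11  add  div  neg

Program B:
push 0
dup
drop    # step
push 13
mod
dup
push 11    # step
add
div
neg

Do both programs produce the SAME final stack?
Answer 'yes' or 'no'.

Program A trace:
  After 'push 0': [0]
  After 'push 13': [0, 13]
  After 'mod': [0]
  After 'dup': [0, 0]
  After 'push 11': [0, 0, 11]
  After 'add': [0, 11]
  After 'div': [0]
  After 'neg': [0]
Program A final stack: [0]

Program B trace:
  After 'push 0': [0]
  After 'dup': [0, 0]
  After 'drop': [0]
  After 'push 13': [0, 13]
  After 'mod': [0]
  After 'dup': [0, 0]
  After 'push 11': [0, 0, 11]
  After 'add': [0, 11]
  After 'div': [0]
  After 'neg': [0]
Program B final stack: [0]
Same: yes

Answer: yes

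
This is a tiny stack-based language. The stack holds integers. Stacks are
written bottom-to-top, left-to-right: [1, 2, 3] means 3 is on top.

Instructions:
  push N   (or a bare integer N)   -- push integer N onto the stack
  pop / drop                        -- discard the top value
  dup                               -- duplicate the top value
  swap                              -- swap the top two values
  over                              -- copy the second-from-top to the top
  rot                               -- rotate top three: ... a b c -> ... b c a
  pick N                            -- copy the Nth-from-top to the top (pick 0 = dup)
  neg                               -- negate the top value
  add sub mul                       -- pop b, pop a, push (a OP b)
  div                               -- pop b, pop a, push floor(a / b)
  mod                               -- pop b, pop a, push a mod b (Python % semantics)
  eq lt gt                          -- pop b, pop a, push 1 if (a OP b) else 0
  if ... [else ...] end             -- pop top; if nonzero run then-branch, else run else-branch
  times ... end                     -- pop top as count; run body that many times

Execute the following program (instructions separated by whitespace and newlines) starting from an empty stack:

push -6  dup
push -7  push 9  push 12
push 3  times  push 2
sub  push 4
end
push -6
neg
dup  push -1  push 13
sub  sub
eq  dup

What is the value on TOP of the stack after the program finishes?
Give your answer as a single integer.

After 'push -6': [-6]
After 'dup': [-6, -6]
After 'push -7': [-6, -6, -7]
After 'push 9': [-6, -6, -7, 9]
After 'push 12': [-6, -6, -7, 9, 12]
After 'push 3': [-6, -6, -7, 9, 12, 3]
After 'times': [-6, -6, -7, 9, 12]
After 'push 2': [-6, -6, -7, 9, 12, 2]
After 'sub': [-6, -6, -7, 9, 10]
After 'push 4': [-6, -6, -7, 9, 10, 4]
  ...
After 'push 4': [-6, -6, -7, 9, 10, 2, 2, 4]
After 'push -6': [-6, -6, -7, 9, 10, 2, 2, 4, -6]
After 'neg': [-6, -6, -7, 9, 10, 2, 2, 4, 6]
After 'dup': [-6, -6, -7, 9, 10, 2, 2, 4, 6, 6]
After 'push -1': [-6, -6, -7, 9, 10, 2, 2, 4, 6, 6, -1]
After 'push 13': [-6, -6, -7, 9, 10, 2, 2, 4, 6, 6, -1, 13]
After 'sub': [-6, -6, -7, 9, 10, 2, 2, 4, 6, 6, -14]
After 'sub': [-6, -6, -7, 9, 10, 2, 2, 4, 6, 20]
After 'eq': [-6, -6, -7, 9, 10, 2, 2, 4, 0]
After 'dup': [-6, -6, -7, 9, 10, 2, 2, 4, 0, 0]

Answer: 0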